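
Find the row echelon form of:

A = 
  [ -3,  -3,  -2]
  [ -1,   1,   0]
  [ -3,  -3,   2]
Row operations:
R2 → R2 - (1/3)·R1
R3 → R3 - (1)·R1

Resulting echelon form:
REF = 
  [ -3,  -3,  -2]
  [  0,   2, 2/3]
  [  0,   0,   4]

Rank = 3 (number of non-zero pivot rows).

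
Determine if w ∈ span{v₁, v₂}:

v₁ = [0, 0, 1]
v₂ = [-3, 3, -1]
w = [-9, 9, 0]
Yes

Form the augmented matrix and row-reduce:
[v₁|v₂|w] = 
  [  0,  -3,  -9]
  [  0,   3,   9]
  [  1,  -1,   0]
Swap R1 ↔ R3
R3 → R3 + (1)·R2
REF = 
  [  1,  -1,   0]
  [  0,   3,   9]
  [  0,   0,   0]

No row of the form [0 0 | nonzero], so the system is consistent. Back-substitution gives c₁ = 3, c₂ = 3: w = (3)·v₁ + (3)·v₂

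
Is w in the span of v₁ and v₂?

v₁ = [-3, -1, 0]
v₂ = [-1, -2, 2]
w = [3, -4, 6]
Yes

Form the augmented matrix and row-reduce:
[v₁|v₂|w] = 
  [ -3,  -1,   3]
  [ -1,  -2,  -4]
  [  0,   2,   6]
R2 → R2 - (1/3)·R1
R3 → R3 + (6/5)·R2
REF = 
  [  -3,   -1,    3]
  [   0, -5/3,   -5]
  [   0,    0,    0]

No row of the form [0 0 | nonzero], so the system is consistent. Back-substitution gives c₁ = -2, c₂ = 3: w = (-2)·v₁ + (3)·v₂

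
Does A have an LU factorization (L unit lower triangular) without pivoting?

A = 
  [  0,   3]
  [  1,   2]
No.
A[1,1] = 0 but A[2,1] = 1 ≠ 0. Any LU with L unit lower triangular has (LU)[1,1] = U[1,1] and (LU)[2,1] = L[2,1]·U[1,1]; matching A forces U[1,1] = 0, which then forces (LU)[2,1] = 0 ≠ 1. A row swap (pivoting) is required.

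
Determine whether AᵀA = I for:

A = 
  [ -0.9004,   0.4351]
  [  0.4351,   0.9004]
Yes

AᵀA = 
  [  1,   0]
  [  0,   1]
≈ I (equal to I up to the 4-dp rounding of the entries)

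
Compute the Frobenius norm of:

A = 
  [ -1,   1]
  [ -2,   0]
||A||_F = 2.449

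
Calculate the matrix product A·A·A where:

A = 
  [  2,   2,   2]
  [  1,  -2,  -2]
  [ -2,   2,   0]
A² = A·A:
A²[1,1] = (2)(2) + (2)(1) + (2)(-2) = 2
A²[1,2] = (2)(2) + (2)(-2) + (2)(2) = 4
A²[1,3] = (2)(2) + (2)(-2) + (2)(0) = 0
A²[2,1] = (1)(2) + (-2)(1) + (-2)(-2) = 4
A²[2,2] = (1)(2) + (-2)(-2) + (-2)(2) = 2
A²[2,3] = (1)(2) + (-2)(-2) + (-2)(0) = 6
A²[3,1] = (-2)(2) + (2)(1) + (0)(-2) = -2
A²[3,2] = (-2)(2) + (2)(-2) + (0)(2) = -8
A²[3,3] = (-2)(2) + (2)(-2) + (0)(0) = -8
A² = 
  [  2,   4,   0]
  [  4,   2,   6]
  [ -2,  -8,  -8]

A^3 = A^2·A:
A^3[1,1] = (2)(2) + (4)(1) + (0)(-2) = 8
A^3[1,2] = (2)(2) + (4)(-2) + (0)(2) = -4
A^3[1,3] = (2)(2) + (4)(-2) + (0)(0) = -4
A^3[2,1] = (4)(2) + (2)(1) + (6)(-2) = -2
A^3[2,2] = (4)(2) + (2)(-2) + (6)(2) = 16
A^3[2,3] = (4)(2) + (2)(-2) + (6)(0) = 4
A^3[3,1] = (-2)(2) + (-8)(1) + (-8)(-2) = 4
A^3[3,2] = (-2)(2) + (-8)(-2) + (-8)(2) = -4
A^3[3,3] = (-2)(2) + (-8)(-2) + (-8)(0) = 12
A^3 = 
  [  8,  -4,  -4]
  [ -2,  16,   4]
  [  4,  -4,  12]

Therefore
A^3 = 
  [  8,  -4,  -4]
  [ -2,  16,   4]
  [  4,  -4,  12]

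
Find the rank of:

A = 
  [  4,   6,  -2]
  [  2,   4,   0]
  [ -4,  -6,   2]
rank(A) = 2

Row reduce:
R2 → R2 - (1/2)·R1
R3 → R3 + (1)·R1
REF = 
  [  4,   6,  -2]
  [  0,   1,   1]
  [  0,   0,   0]
Pivot columns: 1, 2 → 2 pivots.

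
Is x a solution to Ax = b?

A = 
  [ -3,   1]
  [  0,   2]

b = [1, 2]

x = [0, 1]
Yes

Ax = [1, 2] = b ✓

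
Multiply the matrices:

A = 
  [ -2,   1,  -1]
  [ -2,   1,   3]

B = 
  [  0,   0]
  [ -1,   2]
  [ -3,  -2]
A is 2×3 and B is 3×2, so AB is 2×2. Each entry is (row of A)·(column of B):
AB[1,1] = (-2)(0) + (1)(-1) + (-1)(-3) = 2
AB[1,2] = (-2)(0) + (1)(2) + (-1)(-2) = 4
AB[2,1] = (-2)(0) + (1)(-1) + (3)(-3) = -10
AB[2,2] = (-2)(0) + (1)(2) + (3)(-2) = -4

AB = 
  [  2,   4]
  [-10,  -4]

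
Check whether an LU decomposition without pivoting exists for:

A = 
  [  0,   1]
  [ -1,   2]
No.
A[1,1] = 0 but A[2,1] = -1 ≠ 0. Any LU with L unit lower triangular has (LU)[1,1] = U[1,1] and (LU)[2,1] = L[2,1]·U[1,1]; matching A forces U[1,1] = 0, which then forces (LU)[2,1] = 0 ≠ -1. A row swap (pivoting) is required.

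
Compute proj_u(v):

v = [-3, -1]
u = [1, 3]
v·u = (-3)(1) + (-1)(3) = -6
u·u = (1)² + (3)² = 10
proj_u(v) = (v·u / u·u) × u = (-6/10) × u = (-3/5) × u

proj_u(v) = [-3/5, -9/5]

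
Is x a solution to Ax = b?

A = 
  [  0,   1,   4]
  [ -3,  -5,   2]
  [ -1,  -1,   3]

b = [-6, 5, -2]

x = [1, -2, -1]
Yes

Ax = [-6, 5, -2] = b ✓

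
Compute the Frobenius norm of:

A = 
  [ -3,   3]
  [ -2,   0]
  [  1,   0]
||A||_F = 4.796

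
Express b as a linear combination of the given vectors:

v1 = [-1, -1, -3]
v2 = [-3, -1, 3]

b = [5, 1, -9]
c1 = 1, c2 = -2

b = 1·v1 + -2·v2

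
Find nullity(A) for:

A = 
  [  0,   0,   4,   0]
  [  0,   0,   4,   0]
nullity(A) = 3

Row reduce:
R2 → R2 - (1)·R1
REF = 
  [  0,   0,   4,   0]
  [  0,   0,   0,   0]
Pivot columns: 3 → 1 pivot.
rank(A) = 1, so nullity(A) = 4 - 1 = 3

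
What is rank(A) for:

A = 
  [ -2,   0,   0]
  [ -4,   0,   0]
rank(A) = 1

Row reduce:
R2 → R2 - (2)·R1
REF = 
  [ -2,   0,   0]
  [  0,   0,   0]
Pivot columns: 1 → 1 pivot.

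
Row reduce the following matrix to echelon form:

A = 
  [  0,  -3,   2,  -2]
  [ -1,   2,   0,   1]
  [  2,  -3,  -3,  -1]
Row operations:
Swap R1 ↔ R2
R3 → R3 + (2)·R1
R3 → R3 + (1/3)·R2

Resulting echelon form:
REF = 
  [  -1,    2,    0,    1]
  [   0,   -3,    2,   -2]
  [   0,    0, -7/3,  1/3]

Rank = 3 (number of non-zero pivot rows).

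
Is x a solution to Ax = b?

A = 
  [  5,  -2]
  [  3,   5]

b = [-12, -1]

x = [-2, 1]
Yes

Ax = [-12, -1] = b ✓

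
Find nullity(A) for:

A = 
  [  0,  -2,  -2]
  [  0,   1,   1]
nullity(A) = 2

Row reduce:
R2 → R2 + (1/2)·R1
REF = 
  [  0,  -2,  -2]
  [  0,   0,   0]
Pivot columns: 2 → 1 pivot.
rank(A) = 1, so nullity(A) = 3 - 1 = 2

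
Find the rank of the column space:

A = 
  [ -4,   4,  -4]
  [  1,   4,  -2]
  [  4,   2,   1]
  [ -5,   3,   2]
dim(Col(A)) = 3

Row reduce:
R2 → R2 + (1/4)·R1
R3 → R3 + (1)·R1
R4 → R4 - (5/4)·R1
R3 → R3 - (6/5)·R2
R4 → R4 + (2/5)·R2
R4 → R4 - (29/3)·R3
REF = 
  [ -4,   4,  -4]
  [  0,   5,  -3]
  [  0,   0, 3/5]
  [  0,   0,   0]
Pivot columns: 1, 2, 3 → 3 pivots.
dim(Col(A)) = number of pivot columns = 3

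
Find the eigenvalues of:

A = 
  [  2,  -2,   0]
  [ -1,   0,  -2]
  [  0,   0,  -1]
λ = -1, 1 + √3, 1 - √3  (≈ -1, 2.732, -0.7321)

Characteristic polynomial: det(λI - A) = λ³ - λ² - 4λ - 2
Testing integer divisors of the constant term: p(-1) = 0, so (λ + 1) is a factor:
p(λ) = (λ + 1)(λ² - 2λ - 2)
λ² - 2λ - 2 = 0  ⇒  λ = (2 ± √((-2)² - 4·(-2)))/2 = (2 ± √(12))/2
  = 1 + √3,  1 - √3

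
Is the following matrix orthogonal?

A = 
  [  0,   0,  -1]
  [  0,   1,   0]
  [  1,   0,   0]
Yes

AᵀA = 
  [  1,   0,   0]
  [  0,   1,   0]
  [  0,   0,   1]
= I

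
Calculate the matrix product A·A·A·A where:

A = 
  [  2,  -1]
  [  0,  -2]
A² = A·A:
A²[1,1] = (2)(2) + (-1)(0) = 4
A²[1,2] = (2)(-1) + (-1)(-2) = 0
A²[2,1] = (0)(2) + (-2)(0) = 0
A²[2,2] = (0)(-1) + (-2)(-2) = 4
A² = 
  [  4,   0]
  [  0,   4]

A^3 = A^2·A:
A^3[1,1] = (4)(2) + (0)(0) = 8
A^3[1,2] = (4)(-1) + (0)(-2) = -4
A^3[2,1] = (0)(2) + (4)(0) = 0
A^3[2,2] = (0)(-1) + (4)(-2) = -8
A^3 = 
  [  8,  -4]
  [  0,  -8]

A^4 = A^3·A:
A^4[1,1] = (8)(2) + (-4)(0) = 16
A^4[1,2] = (8)(-1) + (-4)(-2) = 0
A^4[2,1] = (0)(2) + (-8)(0) = 0
A^4[2,2] = (0)(-1) + (-8)(-2) = 16
A^4 = 
  [ 16,   0]
  [  0,  16]

Therefore
A^4 = 
  [ 16,   0]
  [  0,  16]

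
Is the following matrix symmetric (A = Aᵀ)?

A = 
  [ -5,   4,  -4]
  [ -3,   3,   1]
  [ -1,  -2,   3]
No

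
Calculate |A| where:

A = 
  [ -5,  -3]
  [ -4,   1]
-17

For a 2×2 matrix, det = ad - bc = (-5)(1) - (-3)(-4) = -17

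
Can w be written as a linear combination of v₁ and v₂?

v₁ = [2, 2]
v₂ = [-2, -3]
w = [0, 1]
Yes

Form the augmented matrix and row-reduce:
[v₁|v₂|w] = 
  [  2,  -2,   0]
  [  2,  -3,   1]
R2 → R2 - (1)·R1
REF = 
  [  2,  -2,   0]
  [  0,  -1,   1]

No row of the form [0 0 | nonzero], so the system is consistent. Back-substitution gives c₁ = -1, c₂ = -1: w = (-1)·v₁ + (-1)·v₂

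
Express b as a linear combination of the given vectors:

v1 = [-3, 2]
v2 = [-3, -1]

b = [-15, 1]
c1 = 2, c2 = 3

b = 2·v1 + 3·v2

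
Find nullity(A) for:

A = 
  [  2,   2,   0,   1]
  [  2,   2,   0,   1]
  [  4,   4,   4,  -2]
nullity(A) = 2

Row reduce:
R2 → R2 - (1)·R1
R3 → R3 - (2)·R1
Swap R2 ↔ R3
REF = 
  [  2,   2,   0,   1]
  [  0,   0,   4,  -4]
  [  0,   0,   0,   0]
Pivot columns: 1, 3 → 2 pivots.
rank(A) = 2, so nullity(A) = 4 - 2 = 2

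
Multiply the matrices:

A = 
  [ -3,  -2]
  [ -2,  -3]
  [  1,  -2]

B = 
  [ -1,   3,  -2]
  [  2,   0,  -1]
AB = 
  [ -1,  -9,   8]
  [ -4,  -6,   7]
  [ -5,   3,   0]

A is 3×2 and B is 2×3, so AB is 3×3. Each entry is (row of A)·(column of B):
AB[1,1] = (-3)(-1) + (-2)(2) = -1
AB[1,2] = (-3)(3) + (-2)(0) = -9
AB[1,3] = (-3)(-2) + (-2)(-1) = 8
AB[2,1] = (-2)(-1) + (-3)(2) = -4
AB[2,2] = (-2)(3) + (-3)(0) = -6
AB[2,3] = (-2)(-2) + (-3)(-1) = 7
AB[3,1] = (1)(-1) + (-2)(2) = -5
AB[3,2] = (1)(3) + (-2)(0) = 3
AB[3,3] = (1)(-2) + (-2)(-1) = 0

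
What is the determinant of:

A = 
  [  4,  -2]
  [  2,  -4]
For a 2×2 matrix, det = ad - bc = (4)(-4) - (-2)(2) = -12

det(A) = -12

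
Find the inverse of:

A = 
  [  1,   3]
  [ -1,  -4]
det(A) = (1)(-4) - (3)(-1) = -1
For a 2×2 matrix, A⁻¹ = (1/det(A)) · [[d, -b], [-c, a]]
    = (-1) · [[-4, -3], [1, 1]]

A⁻¹ = 
  [  4,   3]
  [ -1,  -1]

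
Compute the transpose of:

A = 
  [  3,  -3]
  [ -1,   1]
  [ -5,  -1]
Aᵀ = 
  [  3,  -1,  -5]
  [ -3,   1,  -1]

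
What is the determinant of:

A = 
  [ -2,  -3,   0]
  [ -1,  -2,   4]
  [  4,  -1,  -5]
Cofactor expansion along row 1:
det(A) = (-2)·((-2)(-5) - (4)(-1)) - (-3)·((-1)(-5) - (4)(4)) + (0)·((-1)(-1) - (-2)(4))
  = (-2)(14) - (-3)(-11) + (0)(9)
  = -61

det(A) = -61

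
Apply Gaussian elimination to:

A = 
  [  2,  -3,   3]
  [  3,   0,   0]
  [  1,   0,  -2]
Row operations:
R2 → R2 - (3/2)·R1
R3 → R3 - (1/2)·R1
R3 → R3 - (1/3)·R2

Resulting echelon form:
REF = 
  [   2,   -3,    3]
  [   0,  9/2, -9/2]
  [   0,    0,   -2]

Rank = 3 (number of non-zero pivot rows).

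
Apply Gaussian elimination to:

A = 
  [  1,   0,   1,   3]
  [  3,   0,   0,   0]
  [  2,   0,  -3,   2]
Row operations:
R2 → R2 - (3)·R1
R3 → R3 - (2)·R1
R3 → R3 - (5/3)·R2

Resulting echelon form:
REF = 
  [  1,   0,   1,   3]
  [  0,   0,  -3,  -9]
  [  0,   0,   0,  11]

Rank = 3 (number of non-zero pivot rows).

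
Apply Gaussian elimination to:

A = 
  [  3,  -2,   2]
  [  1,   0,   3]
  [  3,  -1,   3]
Row operations:
R2 → R2 - (1/3)·R1
R3 → R3 - (1)·R1
R3 → R3 - (3/2)·R2

Resulting echelon form:
REF = 
  [   3,   -2,    2]
  [   0,  2/3,  7/3]
  [   0,    0, -5/2]

Rank = 3 (number of non-zero pivot rows).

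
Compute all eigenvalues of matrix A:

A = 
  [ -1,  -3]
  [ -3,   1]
tr(A) = 0, det(A) = -10
Characteristic polynomial: λ² - tr(A)λ + det(A) = λ² - 10
λ² - 10 = 0  ⇒  λ = (0 ± √((0)² - 4·(-10)))/2 = (0 ± √(40))/2
  = √10,  -√10

λ = √10, -√10  (≈ 3.162, -3.162)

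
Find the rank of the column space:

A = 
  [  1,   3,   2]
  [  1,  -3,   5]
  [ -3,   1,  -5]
dim(Col(A)) = 3

Row reduce:
R2 → R2 - (1)·R1
R3 → R3 + (3)·R1
R3 → R3 + (5/3)·R2
REF = 
  [  1,   3,   2]
  [  0,  -6,   3]
  [  0,   0,   6]
Pivot columns: 1, 2, 3 → 3 pivots.
dim(Col(A)) = number of pivot columns = 3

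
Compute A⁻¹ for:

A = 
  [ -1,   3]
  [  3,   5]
det(A) = (-1)(5) - (3)(3) = -14
For a 2×2 matrix, A⁻¹ = (1/det(A)) · [[d, -b], [-c, a]]
    = (-1/14) · [[5, -3], [-3, -1]]

A⁻¹ = 
  [-5/14,  3/14]
  [ 3/14,  1/14]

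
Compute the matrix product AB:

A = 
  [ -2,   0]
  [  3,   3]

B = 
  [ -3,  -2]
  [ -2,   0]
AB = 
  [  6,   4]
  [-15,  -6]

A is 2×2 and B is 2×2, so AB is 2×2. Each entry is (row of A)·(column of B):
AB[1,1] = (-2)(-3) + (0)(-2) = 6
AB[1,2] = (-2)(-2) + (0)(0) = 4
AB[2,1] = (3)(-3) + (3)(-2) = -15
AB[2,2] = (3)(-2) + (3)(0) = -6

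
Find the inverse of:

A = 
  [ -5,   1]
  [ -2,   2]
det(A) = (-5)(2) - (1)(-2) = -8
For a 2×2 matrix, A⁻¹ = (1/det(A)) · [[d, -b], [-c, a]]
    = (-1/8) · [[2, -1], [2, -5]]

A⁻¹ = 
  [-1/4,  1/8]
  [-1/4,  5/8]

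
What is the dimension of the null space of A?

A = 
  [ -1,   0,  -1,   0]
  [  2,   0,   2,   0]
nullity(A) = 3

Row reduce:
R2 → R2 + (2)·R1
REF = 
  [ -1,   0,  -1,   0]
  [  0,   0,   0,   0]
Pivot columns: 1 → 1 pivot.
rank(A) = 1, so nullity(A) = 4 - 1 = 3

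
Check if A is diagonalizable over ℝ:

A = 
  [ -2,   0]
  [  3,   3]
Yes

tr(A) = 1, det(A) = -6
Characteristic polynomial: λ² - tr(A)λ + det(A) = λ² - λ - 6
λ² - λ - 6 = (λ + 2)(λ - 3)
Eigenvalues: 3, -2
λ=-2: alg. mult. = 1, geom. mult. = 2 - rank(A - (-2)I) = 2 - 1 = 1
λ=3: alg. mult. = 1, geom. mult. = 2 - rank(A - (3)I) = 2 - 1 = 1
Sum of geometric multiplicities equals n, so A has n independent eigenvectors.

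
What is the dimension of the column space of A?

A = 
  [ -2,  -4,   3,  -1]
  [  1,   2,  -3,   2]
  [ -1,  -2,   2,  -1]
dim(Col(A)) = 2

Row reduce:
R2 → R2 + (1/2)·R1
R3 → R3 - (1/2)·R1
R3 → R3 + (1/3)·R2
REF = 
  [  -2,   -4,    3,   -1]
  [   0,    0, -3/2,  3/2]
  [   0,    0,    0,    0]
Pivot columns: 1, 3 → 2 pivots.
dim(Col(A)) = number of pivot columns = 2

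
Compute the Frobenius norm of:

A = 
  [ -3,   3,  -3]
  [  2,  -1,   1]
||A||_F = 5.745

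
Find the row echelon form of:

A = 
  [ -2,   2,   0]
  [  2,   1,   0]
Row operations:
R2 → R2 + (1)·R1

Resulting echelon form:
REF = 
  [ -2,   2,   0]
  [  0,   3,   0]

Rank = 2 (number of non-zero pivot rows).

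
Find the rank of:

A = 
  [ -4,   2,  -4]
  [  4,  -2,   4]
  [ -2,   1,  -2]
rank(A) = 1

Row reduce:
R2 → R2 + (1)·R1
R3 → R3 - (1/2)·R1
REF = 
  [ -4,   2,  -4]
  [  0,   0,   0]
  [  0,   0,   0]
Pivot columns: 1 → 1 pivot.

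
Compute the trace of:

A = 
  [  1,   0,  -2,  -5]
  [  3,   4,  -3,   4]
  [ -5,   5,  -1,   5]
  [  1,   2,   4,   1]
5

tr(A) = 1 + 4 + -1 + 1 = 5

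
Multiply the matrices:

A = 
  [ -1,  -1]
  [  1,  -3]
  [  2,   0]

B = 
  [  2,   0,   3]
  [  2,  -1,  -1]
A is 3×2 and B is 2×3, so AB is 3×3. Each entry is (row of A)·(column of B):
AB[1,1] = (-1)(2) + (-1)(2) = -4
AB[1,2] = (-1)(0) + (-1)(-1) = 1
AB[1,3] = (-1)(3) + (-1)(-1) = -2
AB[2,1] = (1)(2) + (-3)(2) = -4
AB[2,2] = (1)(0) + (-3)(-1) = 3
AB[2,3] = (1)(3) + (-3)(-1) = 6
AB[3,1] = (2)(2) + (0)(2) = 4
AB[3,2] = (2)(0) + (0)(-1) = 0
AB[3,3] = (2)(3) + (0)(-1) = 6

AB = 
  [ -4,   1,  -2]
  [ -4,   3,   6]
  [  4,   0,   6]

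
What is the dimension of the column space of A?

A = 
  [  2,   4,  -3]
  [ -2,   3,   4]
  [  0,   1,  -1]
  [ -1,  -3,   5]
dim(Col(A)) = 3

Row reduce:
R2 → R2 + (1)·R1
R4 → R4 + (1/2)·R1
R3 → R3 - (1/7)·R2
R4 → R4 + (1/7)·R2
R4 → R4 + (51/16)·R3
REF = 
  [   2,    4,   -3]
  [   0,    7,    1]
  [   0,    0, -8/7]
  [   0,    0,    0]
Pivot columns: 1, 2, 3 → 3 pivots.
dim(Col(A)) = number of pivot columns = 3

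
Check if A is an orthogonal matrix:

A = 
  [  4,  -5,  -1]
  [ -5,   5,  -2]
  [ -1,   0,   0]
No

AᵀA = 
  [ 42, -45,   6]
  [-45,  50,  -5]
  [  6,  -5,   5]
≠ I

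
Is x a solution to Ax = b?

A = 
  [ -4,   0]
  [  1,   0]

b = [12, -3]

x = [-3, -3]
Yes

Ax = [12, -3] = b ✓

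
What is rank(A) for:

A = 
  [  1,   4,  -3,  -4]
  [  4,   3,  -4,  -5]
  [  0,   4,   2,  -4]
rank(A) = 3

Row reduce:
R2 → R2 - (4)·R1
R3 → R3 + (4/13)·R2
REF = 
  [    1,     4,    -3,    -4]
  [    0,   -13,     8,    11]
  [    0,     0, 58/13, -8/13]
Pivot columns: 1, 2, 3 → 3 pivots.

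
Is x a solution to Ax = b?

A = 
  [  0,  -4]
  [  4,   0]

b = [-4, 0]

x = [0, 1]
Yes

Ax = [-4, 0] = b ✓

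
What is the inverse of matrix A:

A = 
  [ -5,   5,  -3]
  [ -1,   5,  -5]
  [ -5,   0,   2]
det(A) = (-5)·((5)(2) - (-5)(0)) - (5)·((-1)(2) - (-5)(-5)) + (-3)·((-1)(0) - (5)(-5))
  = (-5)(10) - (5)(-27) + (-3)(25)
  = 10
det(A) = 10 ≠ 0, so A is invertible.

Cofactors Cᵢⱼ = (-1)ⁱ⁺ʲ·Mᵢⱼ:
C = 
  [ 10,  27,  25]
  [-10, -25, -25]
  [-10, -22, -20]

adj(A) = Cᵀ:
adj(A) = 
  [ 10, -10, -10]
  [ 27, -25, -22]
  [ 25, -25, -20]

A⁻¹ = (1/10) · adj(A):
A⁻¹ = 
  [    1,    -1,    -1]
  [27/10,  -5/2, -11/5]
  [  5/2,  -5/2,    -2]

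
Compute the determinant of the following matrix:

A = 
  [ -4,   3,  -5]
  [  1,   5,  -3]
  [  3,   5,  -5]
Cofactor expansion along row 1:
det(A) = (-4)·((5)(-5) - (-3)(5)) - (3)·((1)(-5) - (-3)(3)) + (-5)·((1)(5) - (5)(3))
  = (-4)(-10) - (3)(4) + (-5)(-10)
  = 78

det(A) = 78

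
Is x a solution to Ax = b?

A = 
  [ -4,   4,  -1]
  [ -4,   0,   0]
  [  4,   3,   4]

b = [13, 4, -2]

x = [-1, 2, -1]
Yes

Ax = [13, 4, -2] = b ✓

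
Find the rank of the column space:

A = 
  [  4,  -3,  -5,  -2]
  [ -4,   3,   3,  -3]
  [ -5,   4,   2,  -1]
dim(Col(A)) = 3

Row reduce:
R2 → R2 + (1)·R1
R3 → R3 + (5/4)·R1
Swap R2 ↔ R3
REF = 
  [    4,    -3,    -5,    -2]
  [    0,   1/4, -17/4,  -7/2]
  [    0,     0,    -2,    -5]
Pivot columns: 1, 2, 3 → 3 pivots.
dim(Col(A)) = number of pivot columns = 3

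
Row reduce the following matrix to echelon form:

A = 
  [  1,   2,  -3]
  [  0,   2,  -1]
Row operations:
No row operations needed (already in echelon form).

Resulting echelon form:
REF = 
  [  1,   2,  -3]
  [  0,   2,  -1]

Rank = 2 (number of non-zero pivot rows).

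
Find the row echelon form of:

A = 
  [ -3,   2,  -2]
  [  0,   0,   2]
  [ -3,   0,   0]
Row operations:
R3 → R3 - (1)·R1
Swap R2 ↔ R3

Resulting echelon form:
REF = 
  [ -3,   2,  -2]
  [  0,  -2,   2]
  [  0,   0,   2]

Rank = 3 (number of non-zero pivot rows).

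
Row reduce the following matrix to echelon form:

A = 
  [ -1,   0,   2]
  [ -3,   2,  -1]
Row operations:
R2 → R2 - (3)·R1

Resulting echelon form:
REF = 
  [ -1,   0,   2]
  [  0,   2,  -7]

Rank = 2 (number of non-zero pivot rows).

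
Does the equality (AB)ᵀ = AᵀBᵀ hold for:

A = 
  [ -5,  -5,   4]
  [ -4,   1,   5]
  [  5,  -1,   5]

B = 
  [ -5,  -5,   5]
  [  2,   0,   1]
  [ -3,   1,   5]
No

(AB)ᵀ = 
  [  3,   7, -42]
  [ 29,  25, -20]
  [-10,   6,  49]

AᵀBᵀ = 
  [ 70,  -5,  36]
  [ 15, -11,  11]
  [-20,  13,  18]

The two matrices differ, so (AB)ᵀ ≠ AᵀBᵀ in general. The correct identity is (AB)ᵀ = BᵀAᵀ.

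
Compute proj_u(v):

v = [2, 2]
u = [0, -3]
proj_u(v) = [0, 2]

v·u = (2)(0) + (2)(-3) = -6
u·u = (0)² + (-3)² = 9
proj_u(v) = (v·u / u·u) × u = (-6/9) × u = (-2/3) × u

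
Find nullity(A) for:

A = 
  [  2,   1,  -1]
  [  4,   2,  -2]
nullity(A) = 2

Row reduce:
R2 → R2 - (2)·R1
REF = 
  [  2,   1,  -1]
  [  0,   0,   0]
Pivot columns: 1 → 1 pivot.
rank(A) = 1, so nullity(A) = 3 - 1 = 2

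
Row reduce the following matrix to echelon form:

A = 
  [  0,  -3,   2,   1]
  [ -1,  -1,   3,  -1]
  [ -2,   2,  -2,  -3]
Row operations:
Swap R1 ↔ R2
R3 → R3 - (2)·R1
R3 → R3 + (4/3)·R2

Resulting echelon form:
REF = 
  [   -1,    -1,     3,    -1]
  [    0,    -3,     2,     1]
  [    0,     0, -16/3,   1/3]

Rank = 3 (number of non-zero pivot rows).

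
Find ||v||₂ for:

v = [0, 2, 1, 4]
4.583

||v||₂ = √((0)² + (2)² + (1)² + (4)²) = √21 = 4.583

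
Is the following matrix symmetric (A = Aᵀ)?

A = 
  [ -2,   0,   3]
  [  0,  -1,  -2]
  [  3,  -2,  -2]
Yes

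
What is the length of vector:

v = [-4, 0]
4

||v||₂ = √((-4)² + (0)²) = √16 = 4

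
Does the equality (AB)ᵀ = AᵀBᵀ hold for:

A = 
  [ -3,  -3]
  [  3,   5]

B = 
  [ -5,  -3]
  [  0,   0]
No

(AB)ᵀ = 
  [ 15, -15]
  [  9,  -9]

AᵀBᵀ = 
  [  6,   0]
  [  0,   0]

The two matrices differ, so (AB)ᵀ ≠ AᵀBᵀ in general. The correct identity is (AB)ᵀ = BᵀAᵀ.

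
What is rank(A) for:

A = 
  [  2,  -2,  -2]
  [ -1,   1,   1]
rank(A) = 1

Row reduce:
R2 → R2 + (1/2)·R1
REF = 
  [  2,  -2,  -2]
  [  0,   0,   0]
Pivot columns: 1 → 1 pivot.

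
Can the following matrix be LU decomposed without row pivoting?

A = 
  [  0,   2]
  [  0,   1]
Yes.
The first column is zero, so A is already upper triangular: L = I, U = A.
L = 
  [  1,   0]
  [  0,   1]
U = 
  [  0,   2]
  [  0,   1]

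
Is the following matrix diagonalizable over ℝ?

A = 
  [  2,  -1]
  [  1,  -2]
Yes

tr(A) = 0, det(A) = -3
Characteristic polynomial: λ² - tr(A)λ + det(A) = λ² - 3
λ² - 3 = 0  ⇒  λ = (0 ± √((0)² - 4·(-3)))/2 = (0 ± √(12))/2
  = √3,  -√3
Eigenvalues: √3, -√3  (≈ 1.732, -1.732)
The two irrational eigenvalues are distinct (simple), so each has alg. mult. = geom. mult. = 1.
Sum of geometric multiplicities equals n, so A has n independent eigenvectors.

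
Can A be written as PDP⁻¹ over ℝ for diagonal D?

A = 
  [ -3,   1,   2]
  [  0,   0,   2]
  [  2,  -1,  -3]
Yes

Characteristic polynomial: det(λI - A) = λ³ + 6λ² + 7λ + 2
Testing integer divisors of the constant term: p(-1) = 0, so (λ + 1) is a factor:
p(λ) = (λ + 1)(λ² + 5λ + 2)
λ² + 5λ + 2 = 0  ⇒  λ = (-5 ± √((5)² - 4·(2)))/2 = (-5 ± √(17))/2
  = (-5 + √17)/2,  (-5 - √17)/2
Eigenvalues: -1, (-5 + √17)/2, (-5 - √17)/2  (≈ -1, -0.4384, -4.562)
The two irrational eigenvalues are distinct (simple), so each has alg. mult. = geom. mult. = 1.
λ=-1: alg. mult. = 1, geom. mult. = 3 - rank(A - (-1)I) = 3 - 2 = 1
Sum of geometric multiplicities equals n, so A has n independent eigenvectors.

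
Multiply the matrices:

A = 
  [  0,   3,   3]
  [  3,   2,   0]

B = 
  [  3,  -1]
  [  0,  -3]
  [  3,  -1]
AB = 
  [  9, -12]
  [  9,  -9]

A is 2×3 and B is 3×2, so AB is 2×2. Each entry is (row of A)·(column of B):
AB[1,1] = (0)(3) + (3)(0) + (3)(3) = 9
AB[1,2] = (0)(-1) + (3)(-3) + (3)(-1) = -12
AB[2,1] = (3)(3) + (2)(0) + (0)(3) = 9
AB[2,2] = (3)(-1) + (2)(-3) + (0)(-1) = -9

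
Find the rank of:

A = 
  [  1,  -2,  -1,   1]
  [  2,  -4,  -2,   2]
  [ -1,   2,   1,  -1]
Row reduce:
R2 → R2 - (2)·R1
R3 → R3 + (1)·R1
REF = 
  [  1,  -2,  -1,   1]
  [  0,   0,   0,   0]
  [  0,   0,   0,   0]
Pivot columns: 1 → 1 pivot.

rank(A) = 1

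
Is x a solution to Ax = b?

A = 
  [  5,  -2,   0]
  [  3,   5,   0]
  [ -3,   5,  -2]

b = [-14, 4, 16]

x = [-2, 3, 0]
No

Ax = [-16, 9, 21] ≠ b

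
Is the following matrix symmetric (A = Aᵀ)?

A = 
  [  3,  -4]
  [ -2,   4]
No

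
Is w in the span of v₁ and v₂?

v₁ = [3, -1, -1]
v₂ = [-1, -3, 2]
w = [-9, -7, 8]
Yes

Form the augmented matrix and row-reduce:
[v₁|v₂|w] = 
  [  3,  -1,  -9]
  [ -1,  -3,  -7]
  [ -1,   2,   8]
R2 → R2 + (1/3)·R1
R3 → R3 + (1/3)·R1
R3 → R3 + (1/2)·R2
REF = 
  [    3,    -1,    -9]
  [    0, -10/3,   -10]
  [    0,     0,     0]

No row of the form [0 0 | nonzero], so the system is consistent. Back-substitution gives c₁ = -2, c₂ = 3: w = (-2)·v₁ + (3)·v₂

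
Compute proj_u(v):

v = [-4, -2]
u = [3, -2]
proj_u(v) = [-24/13, 16/13]

v·u = (-4)(3) + (-2)(-2) = -8
u·u = (3)² + (-2)² = 13
proj_u(v) = (v·u / u·u) × u = (-8/13) × u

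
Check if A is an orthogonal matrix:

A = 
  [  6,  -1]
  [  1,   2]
No

AᵀA = 
  [ 37,  -4]
  [ -4,   5]
≠ I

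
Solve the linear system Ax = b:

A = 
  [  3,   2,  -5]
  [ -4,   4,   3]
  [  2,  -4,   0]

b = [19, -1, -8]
Row reduce the augmented matrix [A|b]:
R2 → R2 + (4/3)·R1
R3 → R3 - (2/3)·R1
R3 → R3 + (4/5)·R2
REF = 
  [    3,     2,    -5,    19]
  [    0,  20/3, -11/3,  73/3]
  [    0,     0,   2/5,  -6/5]

Back-substitution:
x₃ = (-6/5) / (2/5) = -3
x₂ = (73/3 - (-11/3)(-3)) / (20/3) = 2
x₁ = (19 - (2)(2) - (-5)(-3)) / 3 = 0

x = [0, 2, -3]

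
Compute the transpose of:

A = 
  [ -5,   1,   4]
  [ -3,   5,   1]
Aᵀ = 
  [ -5,  -3]
  [  1,   5]
  [  4,   1]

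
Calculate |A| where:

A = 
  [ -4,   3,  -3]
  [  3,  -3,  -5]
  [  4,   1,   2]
-119

Cofactor expansion along row 1:
det(A) = (-4)·((-3)(2) - (-5)(1)) - (3)·((3)(2) - (-5)(4)) + (-3)·((3)(1) - (-3)(4))
  = (-4)(-1) - (3)(26) + (-3)(15)
  = -119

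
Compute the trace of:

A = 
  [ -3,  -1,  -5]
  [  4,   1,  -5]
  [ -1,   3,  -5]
-7

tr(A) = -3 + 1 + -5 = -7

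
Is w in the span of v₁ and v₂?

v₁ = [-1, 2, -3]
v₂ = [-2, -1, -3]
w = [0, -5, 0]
No

Form the augmented matrix and row-reduce:
[v₁|v₂|w] = 
  [ -1,  -2,   0]
  [  2,  -1,  -5]
  [ -3,  -3,   0]
R2 → R2 + (2)·R1
R3 → R3 - (3)·R1
R3 → R3 + (3/5)·R2
REF = 
  [ -1,  -2,   0]
  [  0,  -5,  -5]
  [  0,   0,  -3]

Row 3 reads [0 0 | -3], i.e. 0 = -3, so the system is inconsistent and w ∉ span{v₁, v₂}.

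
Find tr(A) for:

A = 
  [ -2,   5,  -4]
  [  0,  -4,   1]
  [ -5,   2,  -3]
-9

tr(A) = -2 + -4 + -3 = -9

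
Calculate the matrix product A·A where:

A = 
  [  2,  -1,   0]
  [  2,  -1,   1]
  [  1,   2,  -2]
A² = A·A:
A²[1,1] = (2)(2) + (-1)(2) + (0)(1) = 2
A²[1,2] = (2)(-1) + (-1)(-1) + (0)(2) = -1
A²[1,3] = (2)(0) + (-1)(1) + (0)(-2) = -1
A²[2,1] = (2)(2) + (-1)(2) + (1)(1) = 3
A²[2,2] = (2)(-1) + (-1)(-1) + (1)(2) = 1
A²[2,3] = (2)(0) + (-1)(1) + (1)(-2) = -3
A²[3,1] = (1)(2) + (2)(2) + (-2)(1) = 4
A²[3,2] = (1)(-1) + (2)(-1) + (-2)(2) = -7
A²[3,3] = (1)(0) + (2)(1) + (-2)(-2) = 6
A² = 
  [  2,  -1,  -1]
  [  3,   1,  -3]
  [  4,  -7,   6]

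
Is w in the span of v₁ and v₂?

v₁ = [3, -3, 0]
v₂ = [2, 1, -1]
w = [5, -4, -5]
No

Form the augmented matrix and row-reduce:
[v₁|v₂|w] = 
  [  3,   2,   5]
  [ -3,   1,  -4]
  [  0,  -1,  -5]
R2 → R2 + (1)·R1
R3 → R3 + (1/3)·R2
REF = 
  [    3,     2,     5]
  [    0,     3,     1]
  [    0,     0, -14/3]

Row 3 reads [0 0 | -14/3], i.e. 0 = -14/3, so the system is inconsistent and w ∉ span{v₁, v₂}.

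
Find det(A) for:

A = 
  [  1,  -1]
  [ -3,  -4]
-7

For a 2×2 matrix, det = ad - bc = (1)(-4) - (-1)(-3) = -7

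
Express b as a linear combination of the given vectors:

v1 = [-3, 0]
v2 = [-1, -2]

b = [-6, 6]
c1 = 3, c2 = -3

b = 3·v1 + -3·v2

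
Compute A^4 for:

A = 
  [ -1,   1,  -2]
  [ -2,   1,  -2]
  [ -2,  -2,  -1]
A^4 = 
  [ 41,  20,  40]
  [ 56,  17,  56]
  [ 88,   8,  89]

A² = A·A:
A²[1,1] = (-1)(-1) + (1)(-2) + (-2)(-2) = 3
A²[1,2] = (-1)(1) + (1)(1) + (-2)(-2) = 4
A²[1,3] = (-1)(-2) + (1)(-2) + (-2)(-1) = 2
A²[2,1] = (-2)(-1) + (1)(-2) + (-2)(-2) = 4
A²[2,2] = (-2)(1) + (1)(1) + (-2)(-2) = 3
A²[2,3] = (-2)(-2) + (1)(-2) + (-2)(-1) = 4
A²[3,1] = (-2)(-1) + (-2)(-2) + (-1)(-2) = 8
A²[3,2] = (-2)(1) + (-2)(1) + (-1)(-2) = -2
A²[3,3] = (-2)(-2) + (-2)(-2) + (-1)(-1) = 9
A² = 
  [  3,   4,   2]
  [  4,   3,   4]
  [  8,  -2,   9]

A^3 = A^2·A:
A^3[1,1] = (3)(-1) + (4)(-2) + (2)(-2) = -15
A^3[1,2] = (3)(1) + (4)(1) + (2)(-2) = 3
A^3[1,3] = (3)(-2) + (4)(-2) + (2)(-1) = -16
A^3[2,1] = (4)(-1) + (3)(-2) + (4)(-2) = -18
A^3[2,2] = (4)(1) + (3)(1) + (4)(-2) = -1
A^3[2,3] = (4)(-2) + (3)(-2) + (4)(-1) = -18
A^3[3,1] = (8)(-1) + (-2)(-2) + (9)(-2) = -22
A^3[3,2] = (8)(1) + (-2)(1) + (9)(-2) = -12
A^3[3,3] = (8)(-2) + (-2)(-2) + (9)(-1) = -21
A^3 = 
  [-15,   3, -16]
  [-18,  -1, -18]
  [-22, -12, -21]

A^4 = A^3·A:
A^4[1,1] = (-15)(-1) + (3)(-2) + (-16)(-2) = 41
A^4[1,2] = (-15)(1) + (3)(1) + (-16)(-2) = 20
A^4[1,3] = (-15)(-2) + (3)(-2) + (-16)(-1) = 40
A^4[2,1] = (-18)(-1) + (-1)(-2) + (-18)(-2) = 56
A^4[2,2] = (-18)(1) + (-1)(1) + (-18)(-2) = 17
A^4[2,3] = (-18)(-2) + (-1)(-2) + (-18)(-1) = 56
A^4[3,1] = (-22)(-1) + (-12)(-2) + (-21)(-2) = 88
A^4[3,2] = (-22)(1) + (-12)(1) + (-21)(-2) = 8
A^4[3,3] = (-22)(-2) + (-12)(-2) + (-21)(-1) = 89
A^4 = 
  [ 41,  20,  40]
  [ 56,  17,  56]
  [ 88,   8,  89]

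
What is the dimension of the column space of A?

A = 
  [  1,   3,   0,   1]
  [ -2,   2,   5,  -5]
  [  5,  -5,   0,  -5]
dim(Col(A)) = 3

Row reduce:
R2 → R2 + (2)·R1
R3 → R3 - (5)·R1
R3 → R3 + (5/2)·R2
REF = 
  [    1,     3,     0,     1]
  [    0,     8,     5,    -3]
  [    0,     0,  25/2, -35/2]
Pivot columns: 1, 2, 3 → 3 pivots.
dim(Col(A)) = number of pivot columns = 3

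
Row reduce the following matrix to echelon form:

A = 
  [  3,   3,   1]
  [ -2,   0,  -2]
Row operations:
R2 → R2 + (2/3)·R1

Resulting echelon form:
REF = 
  [   3,    3,    1]
  [   0,    2, -4/3]

Rank = 2 (number of non-zero pivot rows).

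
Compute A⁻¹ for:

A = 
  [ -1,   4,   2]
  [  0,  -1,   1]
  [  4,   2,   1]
det(A) = (-1)·((-1)(1) - (1)(2)) - (4)·((0)(1) - (1)(4)) + (2)·((0)(2) - (-1)(4))
  = (-1)(-3) - (4)(-4) + (2)(4)
  = 27
det(A) = 27 ≠ 0, so A is invertible.

Cofactors Cᵢⱼ = (-1)ⁱ⁺ʲ·Mᵢⱼ:
C = 
  [ -3,   4,   4]
  [  0,  -9,  18]
  [  6,   1,   1]

adj(A) = Cᵀ:
adj(A) = 
  [ -3,   0,   6]
  [  4,  -9,   1]
  [  4,  18,   1]

A⁻¹ = (1/27) · adj(A):
A⁻¹ = 
  [-1/9,    0,  2/9]
  [4/27, -1/3, 1/27]
  [4/27,  2/3, 1/27]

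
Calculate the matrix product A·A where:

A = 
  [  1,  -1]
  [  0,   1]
A² = A·A:
A²[1,1] = (1)(1) + (-1)(0) = 1
A²[1,2] = (1)(-1) + (-1)(1) = -2
A²[2,1] = (0)(1) + (1)(0) = 0
A²[2,2] = (0)(-1) + (1)(1) = 1
A² = 
  [  1,  -2]
  [  0,   1]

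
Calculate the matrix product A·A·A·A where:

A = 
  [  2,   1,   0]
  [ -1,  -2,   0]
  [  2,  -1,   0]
A^4 = 
  [  9,   0,   0]
  [  0,   9,   0]
  [ 15,  12,   0]

A² = A·A:
A²[1,1] = (2)(2) + (1)(-1) + (0)(2) = 3
A²[1,2] = (2)(1) + (1)(-2) + (0)(-1) = 0
A²[1,3] = (2)(0) + (1)(0) + (0)(0) = 0
A²[2,1] = (-1)(2) + (-2)(-1) + (0)(2) = 0
A²[2,2] = (-1)(1) + (-2)(-2) + (0)(-1) = 3
A²[2,3] = (-1)(0) + (-2)(0) + (0)(0) = 0
A²[3,1] = (2)(2) + (-1)(-1) + (0)(2) = 5
A²[3,2] = (2)(1) + (-1)(-2) + (0)(-1) = 4
A²[3,3] = (2)(0) + (-1)(0) + (0)(0) = 0
A² = 
  [  3,   0,   0]
  [  0,   3,   0]
  [  5,   4,   0]

A^3 = A^2·A:
A^3[1,1] = (3)(2) + (0)(-1) + (0)(2) = 6
A^3[1,2] = (3)(1) + (0)(-2) + (0)(-1) = 3
A^3[1,3] = (3)(0) + (0)(0) + (0)(0) = 0
A^3[2,1] = (0)(2) + (3)(-1) + (0)(2) = -3
A^3[2,2] = (0)(1) + (3)(-2) + (0)(-1) = -6
A^3[2,3] = (0)(0) + (3)(0) + (0)(0) = 0
A^3[3,1] = (5)(2) + (4)(-1) + (0)(2) = 6
A^3[3,2] = (5)(1) + (4)(-2) + (0)(-1) = -3
A^3[3,3] = (5)(0) + (4)(0) + (0)(0) = 0
A^3 = 
  [  6,   3,   0]
  [ -3,  -6,   0]
  [  6,  -3,   0]

A^4 = A^3·A:
A^4[1,1] = (6)(2) + (3)(-1) + (0)(2) = 9
A^4[1,2] = (6)(1) + (3)(-2) + (0)(-1) = 0
A^4[1,3] = (6)(0) + (3)(0) + (0)(0) = 0
A^4[2,1] = (-3)(2) + (-6)(-1) + (0)(2) = 0
A^4[2,2] = (-3)(1) + (-6)(-2) + (0)(-1) = 9
A^4[2,3] = (-3)(0) + (-6)(0) + (0)(0) = 0
A^4[3,1] = (6)(2) + (-3)(-1) + (0)(2) = 15
A^4[3,2] = (6)(1) + (-3)(-2) + (0)(-1) = 12
A^4[3,3] = (6)(0) + (-3)(0) + (0)(0) = 0
A^4 = 
  [  9,   0,   0]
  [  0,   9,   0]
  [ 15,  12,   0]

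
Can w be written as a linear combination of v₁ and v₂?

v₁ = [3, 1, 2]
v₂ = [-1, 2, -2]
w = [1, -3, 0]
No

Form the augmented matrix and row-reduce:
[v₁|v₂|w] = 
  [  3,  -1,   1]
  [  1,   2,  -3]
  [  2,  -2,   0]
R2 → R2 - (1/3)·R1
R3 → R3 - (2/3)·R1
R3 → R3 + (4/7)·R2
REF = 
  [    3,    -1,     1]
  [    0,   7/3, -10/3]
  [    0,     0, -18/7]

Row 3 reads [0 0 | -18/7], i.e. 0 = -18/7, so the system is inconsistent and w ∉ span{v₁, v₂}.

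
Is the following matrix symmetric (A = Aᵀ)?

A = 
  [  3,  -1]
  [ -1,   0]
Yes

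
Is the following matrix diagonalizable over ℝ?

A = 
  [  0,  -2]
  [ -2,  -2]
Yes

tr(A) = -2, det(A) = -4
Characteristic polynomial: λ² - tr(A)λ + det(A) = λ² + 2λ - 4
λ² + 2λ - 4 = 0  ⇒  λ = (-2 ± √((2)² - 4·(-4)))/2 = (-2 ± √(20))/2
  = -1 + √5,  -1 - √5
Eigenvalues: -1 + √5, -1 - √5  (≈ 1.236, -3.236)
The two irrational eigenvalues are distinct (simple), so each has alg. mult. = geom. mult. = 1.
Sum of geometric multiplicities equals n, so A has n independent eigenvectors.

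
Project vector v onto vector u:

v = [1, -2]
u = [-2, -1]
v·u = (1)(-2) + (-2)(-1) = 0
u·u = (-2)² + (-1)² = 5
proj_u(v) = (v·u / u·u) × u = (0/5) × u = (0) × u

proj_u(v) = [0, 0]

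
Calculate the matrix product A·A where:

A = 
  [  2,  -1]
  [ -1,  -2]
A² = A·A:
A²[1,1] = (2)(2) + (-1)(-1) = 5
A²[1,2] = (2)(-1) + (-1)(-2) = 0
A²[2,1] = (-1)(2) + (-2)(-1) = 0
A²[2,2] = (-1)(-1) + (-2)(-2) = 5
A² = 
  [  5,   0]
  [  0,   5]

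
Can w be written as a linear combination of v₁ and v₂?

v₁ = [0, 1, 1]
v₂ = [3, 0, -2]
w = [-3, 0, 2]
Yes

Form the augmented matrix and row-reduce:
[v₁|v₂|w] = 
  [  0,   3,  -3]
  [  1,   0,   0]
  [  1,  -2,   2]
Swap R1 ↔ R2
R3 → R3 - (1)·R1
R3 → R3 + (2/3)·R2
REF = 
  [  1,   0,   0]
  [  0,   3,  -3]
  [  0,   0,   0]

No row of the form [0 0 | nonzero], so the system is consistent. Back-substitution gives c₁ = 0, c₂ = -1: w = (0)·v₁ + (-1)·v₂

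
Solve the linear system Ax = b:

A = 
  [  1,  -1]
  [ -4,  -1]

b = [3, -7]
x = [2, -1]

Row reduce the augmented matrix [A|b]:
R2 → R2 + (4)·R1
REF = 
  [  1,  -1,   3]
  [  0,  -5,   5]

Back-substitution:
x₂ = 5 / (-5) = -1
x₁ = (3 - (-1)(-1)) / 1 = 2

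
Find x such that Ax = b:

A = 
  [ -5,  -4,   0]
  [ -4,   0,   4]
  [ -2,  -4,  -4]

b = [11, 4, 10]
Row reduce the augmented matrix [A|b]:
R2 → R2 - (4/5)·R1
R3 → R3 - (2/5)·R1
R3 → R3 + (3/4)·R2
REF = 
  [   -5,    -4,     0,    11]
  [    0,  16/5,     4, -24/5]
  [    0,     0,    -1,     2]

Back-substitution:
x₃ = 2 / (-1) = -2
x₂ = (-24/5 - (4)(-2)) / (16/5) = 1
x₁ = (11 - (-4)(1) - (0)(-2)) / (-5) = -3

x = [-3, 1, -2]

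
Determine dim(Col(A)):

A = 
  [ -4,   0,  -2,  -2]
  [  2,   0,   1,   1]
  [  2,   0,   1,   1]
Row reduce:
R2 → R2 + (1/2)·R1
R3 → R3 + (1/2)·R1
REF = 
  [ -4,   0,  -2,  -2]
  [  0,   0,   0,   0]
  [  0,   0,   0,   0]
Pivot columns: 1 → 1 pivot.
dim(Col(A)) = number of pivot columns = 1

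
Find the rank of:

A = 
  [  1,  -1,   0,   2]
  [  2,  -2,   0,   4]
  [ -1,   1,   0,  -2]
Row reduce:
R2 → R2 - (2)·R1
R3 → R3 + (1)·R1
REF = 
  [  1,  -1,   0,   2]
  [  0,   0,   0,   0]
  [  0,   0,   0,   0]
Pivot columns: 1 → 1 pivot.

rank(A) = 1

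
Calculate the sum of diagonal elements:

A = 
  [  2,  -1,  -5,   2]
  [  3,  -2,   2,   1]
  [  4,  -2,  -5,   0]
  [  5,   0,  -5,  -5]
-10

tr(A) = 2 + -2 + -5 + -5 = -10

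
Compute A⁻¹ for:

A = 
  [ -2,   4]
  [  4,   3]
det(A) = (-2)(3) - (4)(4) = -22
For a 2×2 matrix, A⁻¹ = (1/det(A)) · [[d, -b], [-c, a]]
    = (-1/22) · [[3, -4], [-4, -2]]

A⁻¹ = 
  [-3/22,  2/11]
  [ 2/11,  1/11]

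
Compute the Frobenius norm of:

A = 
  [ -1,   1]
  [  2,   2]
||A||_F = 3.162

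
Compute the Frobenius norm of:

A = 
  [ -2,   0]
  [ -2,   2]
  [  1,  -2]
||A||_F = 4.123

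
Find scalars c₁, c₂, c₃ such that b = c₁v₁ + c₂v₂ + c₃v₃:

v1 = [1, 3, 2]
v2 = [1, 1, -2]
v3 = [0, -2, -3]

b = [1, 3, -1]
c1 = -2, c2 = 3, c3 = -3

b = -2·v1 + 3·v2 + -3·v3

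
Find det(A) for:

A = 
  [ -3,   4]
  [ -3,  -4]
For a 2×2 matrix, det = ad - bc = (-3)(-4) - (4)(-3) = 24

det(A) = 24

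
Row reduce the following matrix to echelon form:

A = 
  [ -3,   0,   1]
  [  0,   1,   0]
Row operations:
No row operations needed (already in echelon form).

Resulting echelon form:
REF = 
  [ -3,   0,   1]
  [  0,   1,   0]

Rank = 2 (number of non-zero pivot rows).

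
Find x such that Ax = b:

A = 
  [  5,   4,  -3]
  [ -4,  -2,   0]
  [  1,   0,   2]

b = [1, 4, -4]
x = [-2, 2, -1]

Row reduce the augmented matrix [A|b]:
R2 → R2 + (4/5)·R1
R3 → R3 - (1/5)·R1
R3 → R3 + (2/3)·R2
REF = 
  [    5,     4,    -3,     1]
  [    0,   6/5, -12/5,  24/5]
  [    0,     0,     1,    -1]

Back-substitution:
x₃ = (-1) / 1 = -1
x₂ = (24/5 - (-12/5)(-1)) / (6/5) = 2
x₁ = (1 - (4)(2) - (-3)(-1)) / 5 = -2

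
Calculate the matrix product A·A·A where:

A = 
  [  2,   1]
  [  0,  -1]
A² = A·A:
A²[1,1] = (2)(2) + (1)(0) = 4
A²[1,2] = (2)(1) + (1)(-1) = 1
A²[2,1] = (0)(2) + (-1)(0) = 0
A²[2,2] = (0)(1) + (-1)(-1) = 1
A² = 
  [  4,   1]
  [  0,   1]

A^3 = A^2·A:
A^3[1,1] = (4)(2) + (1)(0) = 8
A^3[1,2] = (4)(1) + (1)(-1) = 3
A^3[2,1] = (0)(2) + (1)(0) = 0
A^3[2,2] = (0)(1) + (1)(-1) = -1
A^3 = 
  [  8,   3]
  [  0,  -1]

Therefore
A^3 = 
  [  8,   3]
  [  0,  -1]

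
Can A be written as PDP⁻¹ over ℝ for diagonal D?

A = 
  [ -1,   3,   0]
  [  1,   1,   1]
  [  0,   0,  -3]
Yes

Characteristic polynomial: det(λI - A) = λ³ + 3λ² - 4λ - 12
Testing integer divisors of the constant term: p(-2) = 0, so (λ + 2) is a factor:
p(λ) = (λ + 2)(λ² + λ - 6)
λ² + λ - 6 = (λ + 3)(λ - 2)
Eigenvalues: -2, 2, -3
λ=-3: alg. mult. = 1, geom. mult. = 3 - rank(A - (-3)I) = 3 - 2 = 1
λ=-2: alg. mult. = 1, geom. mult. = 3 - rank(A - (-2)I) = 3 - 2 = 1
λ=2: alg. mult. = 1, geom. mult. = 3 - rank(A - (2)I) = 3 - 2 = 1
Sum of geometric multiplicities equals n, so A has n independent eigenvectors.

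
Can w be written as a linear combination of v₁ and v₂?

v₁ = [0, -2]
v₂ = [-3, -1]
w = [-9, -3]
Yes

Form the augmented matrix and row-reduce:
[v₁|v₂|w] = 
  [  0,  -3,  -9]
  [ -2,  -1,  -3]
Swap R1 ↔ R2
REF = 
  [ -2,  -1,  -3]
  [  0,  -3,  -9]

No row of the form [0 0 | nonzero], so the system is consistent. Back-substitution gives c₁ = 0, c₂ = 3: w = (0)·v₁ + (3)·v₂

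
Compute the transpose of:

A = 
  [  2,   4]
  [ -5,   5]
Aᵀ = 
  [  2,  -5]
  [  4,   5]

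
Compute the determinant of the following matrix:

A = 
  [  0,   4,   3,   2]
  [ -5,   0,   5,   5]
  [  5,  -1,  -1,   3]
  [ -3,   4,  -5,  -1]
1300

Cofactor expansion along row 1: det(A) = a₁₁M₁₁ - a₁₂M₁₂ + a₁₃M₁₃ - a₁₄M₁₄

M₁₁ = det[[0, 5, 5]; [-1, -1, 3]; [4, -5, -1]]
  = (0)·((-1)(-1) - (3)(-5)) - (5)·((-1)(-1) - (3)(4)) + (5)·((-1)(-5) - (-1)(4))
  = (0)(16) - (5)(-11) + (5)(9)
  = 100
M₁₂ = det[[-5, 5, 5]; [5, -1, 3]; [-3, -5, -1]]
  = (-5)·((-1)(-1) - (3)(-5)) - (5)·((5)(-1) - (3)(-3)) + (5)·((5)(-5) - (-1)(-3))
  = (-5)(16) - (5)(4) + (5)(-28)
  = -240
M₁₃ = det[[-5, 0, 5]; [5, -1, 3]; [-3, 4, -1]]
  = (-5)·((-1)(-1) - (3)(4)) - (0)·((5)(-1) - (3)(-3)) + (5)·((5)(4) - (-1)(-3))
  = (-5)(-11) - (0)(4) + (5)(17)
  = 140
M₁₄ = det[[-5, 0, 5]; [5, -1, -1]; [-3, 4, -5]]
  = (-5)·((-1)(-5) - (-1)(4)) - (0)·((5)(-5) - (-1)(-3)) + (5)·((5)(4) - (-1)(-3))
  = (-5)(9) - (0)(-28) + (5)(17)
  = 40

det(A) = (0)(100) - (4)(-240) + (3)(140) - (2)(40) = 1300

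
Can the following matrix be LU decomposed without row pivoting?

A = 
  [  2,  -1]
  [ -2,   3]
Yes.
A[1,1] = 2 ≠ 0, so Gaussian elimination proceeds without a row swap: multiplier ℓ₂₁ = (-2)/(2) = -1, and U[2,2] = 3 - (-1)(-1) = 2.
L = 
  [  1,   0]
  [ -1,   1]
U = 
  [  2,  -1]
  [  0,   2]
Check row 2 of LU: [(-1)(2), (-1)(-1) + 2] = [-2, 3] = row 2 of A ✓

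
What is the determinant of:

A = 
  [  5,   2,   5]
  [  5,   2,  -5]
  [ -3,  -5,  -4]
-190

Cofactor expansion along row 1:
det(A) = (5)·((2)(-4) - (-5)(-5)) - (2)·((5)(-4) - (-5)(-3)) + (5)·((5)(-5) - (2)(-3))
  = (5)(-33) - (2)(-35) + (5)(-19)
  = -190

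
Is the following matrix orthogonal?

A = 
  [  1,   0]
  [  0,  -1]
Yes

AᵀA = 
  [  1,   0]
  [  0,   1]
= I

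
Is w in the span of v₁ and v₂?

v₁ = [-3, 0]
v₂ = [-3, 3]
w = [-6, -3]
Yes

Form the augmented matrix and row-reduce:
[v₁|v₂|w] = 
  [ -3,  -3,  -6]
  [  0,   3,  -3]
(already in echelon form — no row operations needed)

No row of the form [0 0 | nonzero], so the system is consistent. Back-substitution gives c₁ = 3, c₂ = -1: w = (3)·v₁ + (-1)·v₂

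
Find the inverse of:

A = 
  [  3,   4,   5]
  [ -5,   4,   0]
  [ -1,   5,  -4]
det(A) = (3)·((4)(-4) - (0)(5)) - (4)·((-5)(-4) - (0)(-1)) + (5)·((-5)(5) - (4)(-1))
  = (3)(-16) - (4)(20) + (5)(-21)
  = -233
det(A) = -233 ≠ 0, so A is invertible.

Cofactors Cᵢⱼ = (-1)ⁱ⁺ʲ·Mᵢⱼ:
C = 
  [-16, -20, -21]
  [ 41,  -7, -19]
  [-20, -25,  32]

adj(A) = Cᵀ:
adj(A) = 
  [-16,  41, -20]
  [-20,  -7, -25]
  [-21, -19,  32]

A⁻¹ = (-1/233) · adj(A):
A⁻¹ = 
  [ 16/233, -41/233,  20/233]
  [ 20/233,   7/233,  25/233]
  [ 21/233,  19/233, -32/233]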